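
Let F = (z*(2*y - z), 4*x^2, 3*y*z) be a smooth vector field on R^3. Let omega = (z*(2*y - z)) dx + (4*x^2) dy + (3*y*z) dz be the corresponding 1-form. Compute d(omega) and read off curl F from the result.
d(omega) = (3*z) dy ∧ dz + (2*y - 2*z) dz ∧ dx + (8*x - 2*z) dx ∧ dy; curl F = (3*z, 2*y - 2*z, 8*x - 2*z)

d omega = sum_{i<j} (∂f_j/∂x_i - ∂f_i/∂x_j) dx_i ∧ dx_j. Under the identification (dy ∧ dz, dz ∧ dx, dx ∧ dy) ↔ (e_x, e_y, e_z), the coefficients are exactly the components of curl F. Compute:
  ∂R/∂y - ∂Q/∂z = (3*z) - (0) = 3*z
  ∂P/∂z - ∂R/∂x = (2*y - 2*z) - (0) = 2*y - 2*z
  ∂Q/∂x - ∂P/∂y = (8*x) - (2*z) = 8*x - 2*z.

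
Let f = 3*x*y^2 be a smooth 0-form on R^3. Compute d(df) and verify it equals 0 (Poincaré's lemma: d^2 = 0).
d(df) = 0

Step 1: df = sum_i (∂f/∂x_i) dx_i = (3*y^2) dx + (6*x*y) dy + (0) dz.
Step 2: Apply d again. Using the 1-form formula, the coefficient of dx ∧ dy in d(df) is ∂^2 f/∂x ∂y - ∂^2 f/∂y ∂x = (6*y) - (6*y) = 0 (equality of mixed partials for smooth f).
Similarly for dx ∧ dz and dy ∧ dz — all coefficients vanish. So d(df) = 0.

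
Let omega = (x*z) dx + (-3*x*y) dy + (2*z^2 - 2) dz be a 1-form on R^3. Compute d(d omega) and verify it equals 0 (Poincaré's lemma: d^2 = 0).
d(d omega) = 0

Step 1: d omega = sum_{i<j} (∂f_j/∂x_i - ∂f_i/∂x_j) dx_i ∧ dx_j:
  coeff of dx ∧ dy: -3*y
  coeff of dx ∧ dz: -x
  coeff of dy ∧ dz: 0
Step 2: Apply d again to each 2-form coefficient. The only possible 3-form in R^3 is dx ∧ dy ∧ dz, with coefficient
  ∂(coeff of dy∧dz)/∂x - ∂(coeff of dx∧dz)/∂y + ∂(coeff of dx∧dy)/∂z
  = ∂/∂x (0) - ∂/∂y (-x) + ∂/∂z (-3*y).
Each of these terms simplifies to sums of mixed partials that cancel in pairs. The result is 0 (by equality of mixed partials for smooth functions — Schwarz / Clairaut).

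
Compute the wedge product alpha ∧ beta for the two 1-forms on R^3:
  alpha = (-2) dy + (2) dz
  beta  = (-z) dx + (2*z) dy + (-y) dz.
alpha ∧ beta = (-2*z) dx ∧ dy + (2*y - 4*z) dy ∧ dz + (2*z) dx ∧ dz

Distribute the wedge, using dx_i ∧ dx_j = -dx_j ∧ dx_i and dx_i ∧ dx_i = 0. For each pair (i, j) with i < j, the coefficient of dx_i ∧ dx_j in alpha ∧ beta is (alpha_i * beta_j - alpha_j * beta_i). Collecting: alpha ∧ beta = (-2*z) dx ∧ dy + (2*y - 4*z) dy ∧ dz + (2*z) dx ∧ dz.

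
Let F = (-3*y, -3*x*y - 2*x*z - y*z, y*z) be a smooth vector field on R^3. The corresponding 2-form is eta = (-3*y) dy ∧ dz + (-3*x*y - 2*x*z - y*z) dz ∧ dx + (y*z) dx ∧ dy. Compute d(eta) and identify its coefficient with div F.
d(eta) = (-3*x + y - z) dx ∧ dy ∧ dz; div F = -3*x + y - z

For a 2-form in R^3 of the form above, applying d gives a 3-form with coefficient ∂P/∂x + ∂Q/∂y + ∂R/∂z:
  ∂P/∂x = 0
  ∂Q/∂y = -3*x - z
  ∂R/∂z = y
Sum = -3*x + y - z, which is exactly div F.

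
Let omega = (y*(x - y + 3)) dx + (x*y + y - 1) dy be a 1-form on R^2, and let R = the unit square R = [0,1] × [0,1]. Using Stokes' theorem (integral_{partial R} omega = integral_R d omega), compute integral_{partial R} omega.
integral_(partial R) omega = -2

Stokes: integral_partial_R omega = integral_R d omega with d omega = (∂Q/∂x - ∂P/∂y) dx ∧ dy.
  ∂Q/∂x = y
  ∂P/∂y = x - 2*y + 3
  integrand = ∂Q/∂x - ∂P/∂y = -x + 3*y - 3.
Integrating over R: integral_0^1 integral_0^1 (-x + 3*y - 3) dx dy = -2.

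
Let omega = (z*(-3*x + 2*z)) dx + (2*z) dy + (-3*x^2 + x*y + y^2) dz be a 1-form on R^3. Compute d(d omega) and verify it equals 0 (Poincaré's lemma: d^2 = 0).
d(d omega) = 0

Step 1: d omega = sum_{i<j} (∂f_j/∂x_i - ∂f_i/∂x_j) dx_i ∧ dx_j:
  coeff of dx ∧ dy: 0
  coeff of dx ∧ dz: -3*x + y - 4*z
  coeff of dy ∧ dz: x + 2*y - 2
Step 2: Apply d again to each 2-form coefficient. The only possible 3-form in R^3 is dx ∧ dy ∧ dz, with coefficient
  ∂(coeff of dy∧dz)/∂x - ∂(coeff of dx∧dz)/∂y + ∂(coeff of dx∧dy)/∂z
  = ∂/∂x (x + 2*y - 2) - ∂/∂y (-3*x + y - 4*z) + ∂/∂z (0).
Each of these terms simplifies to sums of mixed partials that cancel in pairs. The result is 0 (by equality of mixed partials for smooth functions — Schwarz / Clairaut).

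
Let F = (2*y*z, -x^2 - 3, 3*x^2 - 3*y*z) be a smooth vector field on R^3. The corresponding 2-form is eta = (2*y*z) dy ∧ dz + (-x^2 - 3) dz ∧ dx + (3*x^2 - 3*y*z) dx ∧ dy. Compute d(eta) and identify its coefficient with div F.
d(eta) = (-3*y) dx ∧ dy ∧ dz; div F = -3*y

For a 2-form in R^3 of the form above, applying d gives a 3-form with coefficient ∂P/∂x + ∂Q/∂y + ∂R/∂z:
  ∂P/∂x = 0
  ∂Q/∂y = 0
  ∂R/∂z = -3*y
Sum = -3*y, which is exactly div F.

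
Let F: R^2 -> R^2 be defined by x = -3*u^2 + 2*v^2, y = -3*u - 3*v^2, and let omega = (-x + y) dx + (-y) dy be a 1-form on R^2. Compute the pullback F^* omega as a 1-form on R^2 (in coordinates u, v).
F^* omega = (-18*u^3 + 18*u^2 + 30*u*v^2 - 9*u - 9*v^2) du + (2*v*(6*u^2 - 15*u - 19*v^2)) dv

Using F^*(f dg) = (f ∘ F) d(g ∘ F), substitute each coordinate x_i by F_i(u, v) in f_i, and replace dx_i by d F_i = (∂F_i/∂u) du + (∂F_i/∂v) dv.
  For the x component: f_1(F) = 3*u^2 - 3*u - 5*v^2; d F_1 = (-6*u) du + (4*v) dv
  For the y component: f_2(F) = 3*u + 3*v^2; d F_2 = (-3) du + (-6*v) dv
Combining and collecting du, dv coefficients:
  coeff of du: -18*u^3 + 18*u^2 + 30*u*v^2 - 9*u - 9*v^2
  coeff of dv: 2*v*(6*u^2 - 15*u - 19*v^2)
F^* omega = (-18*u^3 + 18*u^2 + 30*u*v^2 - 9*u - 9*v^2) du + (2*v*(6*u^2 - 15*u - 19*v^2)) dv.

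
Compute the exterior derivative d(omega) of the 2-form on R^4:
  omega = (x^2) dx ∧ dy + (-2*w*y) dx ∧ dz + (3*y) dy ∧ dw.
d(omega) = (2*w) dx ∧ dy ∧ dz + (-2*y) dx ∧ dz ∧ dw

For a 2-form omega = sum_{i<j} g_{ij} dx_i ∧ dx_j, the exterior derivative is
  d(omega) = sum_{i<j} d(g_{ij}) ∧ dx_i ∧ dx_j = sum_{i<j, k} (∂g_{ij}/∂x_k) dx_k ∧ dx_i ∧ dx_j.
Expand each term, using dx_k ∧ dx_i ∧ dx_j = sgn(permutation) dx_{(a)} ∧ dx_{(b)} ∧ dx_{(c)} with (a < b < c) sorted:
  d(-2*w*y) includes (∂/∂y)(-2*w*y) dy = (-2*w) dy, which multiplied by dx ∧ dz gives (2*w) dx ∧ dy ∧ dz
  d(-2*w*y) includes (∂/∂w)(-2*w*y) dw = (-2*y) dw, which multiplied by dx ∧ dz gives (-2*y) dx ∧ dz ∧ dw
Collecting like 3-forms: d(omega) = (2*w) dx ∧ dy ∧ dz + (-2*y) dx ∧ dz ∧ dw.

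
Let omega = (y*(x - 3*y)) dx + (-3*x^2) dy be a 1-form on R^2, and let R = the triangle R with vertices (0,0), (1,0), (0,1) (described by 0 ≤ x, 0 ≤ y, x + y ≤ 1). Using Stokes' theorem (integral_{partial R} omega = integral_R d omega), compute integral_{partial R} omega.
integral_(partial R) omega = -1/6

Stokes: integral_partial_R omega = integral_R d omega with d omega = (∂Q/∂x - ∂P/∂y) dx ∧ dy.
  ∂Q/∂x = -6*x
  ∂P/∂y = x - 6*y
  integrand = ∂Q/∂x - ∂P/∂y = -7*x + 6*y.
Integrating over R: integral_0^1 integral_0^{1-x} (-7*x + 6*y) dy dx = -1/6.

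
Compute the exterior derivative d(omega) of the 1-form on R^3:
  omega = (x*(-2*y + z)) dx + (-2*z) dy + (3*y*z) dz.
d(omega) = (2*x) dx ∧ dy + (-x) dx ∧ dz + (3*z + 2) dy ∧ dz

For a 1-form omega = sum_i f_i dx_i, the exterior derivative is
  d(omega) = sum_{i < j} (∂f_j/∂x_i - ∂f_i/∂x_j) dx_i ∧ dx_j.
  coefficient of dx ∧ dy: ∂f_2/∂x - ∂f_1/∂y = ∂(-2*z)/∂x - ∂(x*(-2*y + z))/∂y = 2*x
  coefficient of dx ∧ dz: ∂f_3/∂x - ∂f_1/∂z = ∂(3*y*z)/∂x - ∂(x*(-2*y + z))/∂z = -x
  coefficient of dy ∧ dz: ∂f_3/∂y - ∂f_2/∂z = ∂(3*y*z)/∂y - ∂(-2*z)/∂z = 3*z + 2
Assembling: d(omega) = (2*x) dx ∧ dy + (-x) dx ∧ dz + (3*z + 2) dy ∧ dz.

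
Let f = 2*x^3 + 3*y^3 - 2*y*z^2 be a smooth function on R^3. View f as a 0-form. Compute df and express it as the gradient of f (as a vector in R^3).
df = (6*x^2) dx + (9*y^2 - 2*z^2) dy + (-4*y*z) dz; grad f = (6*x^2, 9*y^2 - 2*z^2, -4*y*z)

For a 0-form f, d f = (∂f/∂x) dx + (∂f/∂y) dy + (∂f/∂z) dz. The components of the vector representation are exactly the entries of grad f in Cartesian coordinates:
  ∂f/∂x = 6*x^2
  ∂f/∂y = 9*y^2 - 2*z^2
  ∂f/∂z = -4*y*z.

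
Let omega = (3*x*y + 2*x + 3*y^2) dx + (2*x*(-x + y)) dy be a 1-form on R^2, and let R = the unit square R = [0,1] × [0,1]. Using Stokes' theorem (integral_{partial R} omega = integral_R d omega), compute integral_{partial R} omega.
integral_(partial R) omega = -11/2

Stokes: integral_partial_R omega = integral_R d omega with d omega = (∂Q/∂x - ∂P/∂y) dx ∧ dy.
  ∂Q/∂x = -4*x + 2*y
  ∂P/∂y = 3*x + 6*y
  integrand = ∂Q/∂x - ∂P/∂y = -7*x - 4*y.
Integrating over R: integral_0^1 integral_0^1 (-7*x - 4*y) dx dy = -11/2.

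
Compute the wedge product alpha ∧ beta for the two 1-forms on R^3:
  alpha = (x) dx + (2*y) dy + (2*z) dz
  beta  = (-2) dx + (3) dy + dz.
alpha ∧ beta = (3*x + 4*y) dx ∧ dy + (x + 4*z) dx ∧ dz + (2*y - 6*z) dy ∧ dz

Distribute the wedge, using dx_i ∧ dx_j = -dx_j ∧ dx_i and dx_i ∧ dx_i = 0. For each pair (i, j) with i < j, the coefficient of dx_i ∧ dx_j in alpha ∧ beta is (alpha_i * beta_j - alpha_j * beta_i). Collecting: alpha ∧ beta = (3*x + 4*y) dx ∧ dy + (x + 4*z) dx ∧ dz + (2*y - 6*z) dy ∧ dz.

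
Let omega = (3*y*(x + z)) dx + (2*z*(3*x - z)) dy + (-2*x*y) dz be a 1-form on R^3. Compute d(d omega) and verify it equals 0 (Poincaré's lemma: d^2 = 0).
d(d omega) = 0

Step 1: d omega = sum_{i<j} (∂f_j/∂x_i - ∂f_i/∂x_j) dx_i ∧ dx_j:
  coeff of dx ∧ dy: -3*x + 3*z
  coeff of dx ∧ dz: -5*y
  coeff of dy ∧ dz: -8*x + 4*z
Step 2: Apply d again to each 2-form coefficient. The only possible 3-form in R^3 is dx ∧ dy ∧ dz, with coefficient
  ∂(coeff of dy∧dz)/∂x - ∂(coeff of dx∧dz)/∂y + ∂(coeff of dx∧dy)/∂z
  = ∂/∂x (-8*x + 4*z) - ∂/∂y (-5*y) + ∂/∂z (-3*x + 3*z).
Each of these terms simplifies to sums of mixed partials that cancel in pairs. The result is 0 (by equality of mixed partials for smooth functions — Schwarz / Clairaut).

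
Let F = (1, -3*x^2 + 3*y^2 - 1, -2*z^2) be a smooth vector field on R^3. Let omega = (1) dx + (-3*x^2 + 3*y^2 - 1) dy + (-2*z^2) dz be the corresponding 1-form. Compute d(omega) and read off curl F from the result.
d(omega) = (0) dy ∧ dz + (0) dz ∧ dx + (-6*x) dx ∧ dy; curl F = (0, 0, -6*x)

d omega = sum_{i<j} (∂f_j/∂x_i - ∂f_i/∂x_j) dx_i ∧ dx_j. Under the identification (dy ∧ dz, dz ∧ dx, dx ∧ dy) ↔ (e_x, e_y, e_z), the coefficients are exactly the components of curl F. Compute:
  ∂R/∂y - ∂Q/∂z = (0) - (0) = 0
  ∂P/∂z - ∂R/∂x = (0) - (0) = 0
  ∂Q/∂x - ∂P/∂y = (-6*x) - (0) = -6*x.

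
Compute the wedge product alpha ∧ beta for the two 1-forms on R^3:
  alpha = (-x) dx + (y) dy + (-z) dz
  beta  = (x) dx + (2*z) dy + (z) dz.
alpha ∧ beta = (-x*(y + 2*z)) dx ∧ dy + (z*(y + 2*z)) dy ∧ dz

Distribute the wedge, using dx_i ∧ dx_j = -dx_j ∧ dx_i and dx_i ∧ dx_i = 0. For each pair (i, j) with i < j, the coefficient of dx_i ∧ dx_j in alpha ∧ beta is (alpha_i * beta_j - alpha_j * beta_i). Collecting: alpha ∧ beta = (-x*(y + 2*z)) dx ∧ dy + (z*(y + 2*z)) dy ∧ dz.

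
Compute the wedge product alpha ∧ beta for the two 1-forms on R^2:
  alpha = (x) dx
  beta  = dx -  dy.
alpha ∧ beta = (-x) dx ∧ dy

Distribute the wedge, using dx_i ∧ dx_j = -dx_j ∧ dx_i and dx_i ∧ dx_i = 0. For each pair (i, j) with i < j, the coefficient of dx_i ∧ dx_j in alpha ∧ beta is (alpha_i * beta_j - alpha_j * beta_i). Collecting: alpha ∧ beta = (-x) dx ∧ dy.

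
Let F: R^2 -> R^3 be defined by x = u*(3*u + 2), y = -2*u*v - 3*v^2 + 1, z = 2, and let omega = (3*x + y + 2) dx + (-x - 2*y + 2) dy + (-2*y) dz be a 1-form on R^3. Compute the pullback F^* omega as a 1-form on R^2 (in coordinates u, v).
F^* omega = (54*u^3 - 6*u^2*v + 54*u^2 - 26*u*v^2 + 30*u - 12*v^3 - 6*v^2 + 6) du + (6*u^3 + 10*u^2*v + 4*u^2 - 36*u*v^2 + 12*u*v - 36*v^3) dv

Using F^*(f dg) = (f ∘ F) d(g ∘ F), substitute each coordinate x_i by F_i(u, v) in f_i, and replace dx_i by d F_i = (∂F_i/∂u) du + (∂F_i/∂v) dv.
  For the x component: f_1(F) = 9*u^2 - 2*u*v + 6*u - 3*v^2 + 3; d F_1 = (6*u + 2) du + (0) dv
  For the y component: f_2(F) = -3*u^2 + 4*u*v - 2*u + 6*v^2; d F_2 = (-2*v) du + (-2*u - 6*v) dv
  For the z component: f_3(F) = 4*u*v + 6*v^2 - 2; d F_3 = (0) du + (0) dv
Combining and collecting du, dv coefficients:
  coeff of du: 54*u^3 - 6*u^2*v + 54*u^2 - 26*u*v^2 + 30*u - 12*v^3 - 6*v^2 + 6
  coeff of dv: 6*u^3 + 10*u^2*v + 4*u^2 - 36*u*v^2 + 12*u*v - 36*v^3
F^* omega = (54*u^3 - 6*u^2*v + 54*u^2 - 26*u*v^2 + 30*u - 12*v^3 - 6*v^2 + 6) du + (6*u^3 + 10*u^2*v + 4*u^2 - 36*u*v^2 + 12*u*v - 36*v^3) dv.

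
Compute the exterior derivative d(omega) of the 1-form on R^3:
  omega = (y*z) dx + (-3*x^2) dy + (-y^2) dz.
d(omega) = (-6*x - z) dx ∧ dy + (-y) dx ∧ dz + (-2*y) dy ∧ dz

For a 1-form omega = sum_i f_i dx_i, the exterior derivative is
  d(omega) = sum_{i < j} (∂f_j/∂x_i - ∂f_i/∂x_j) dx_i ∧ dx_j.
  coefficient of dx ∧ dy: ∂f_2/∂x - ∂f_1/∂y = ∂(-3*x^2)/∂x - ∂(y*z)/∂y = -6*x - z
  coefficient of dx ∧ dz: ∂f_3/∂x - ∂f_1/∂z = ∂(-y^2)/∂x - ∂(y*z)/∂z = -y
  coefficient of dy ∧ dz: ∂f_3/∂y - ∂f_2/∂z = ∂(-y^2)/∂y - ∂(-3*x^2)/∂z = -2*y
Assembling: d(omega) = (-6*x - z) dx ∧ dy + (-y) dx ∧ dz + (-2*y) dy ∧ dz.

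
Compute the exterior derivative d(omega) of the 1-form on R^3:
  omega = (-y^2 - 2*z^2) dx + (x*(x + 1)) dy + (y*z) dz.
d(omega) = (2*x + 2*y + 1) dx ∧ dy + (4*z) dx ∧ dz + (z) dy ∧ dz

For a 1-form omega = sum_i f_i dx_i, the exterior derivative is
  d(omega) = sum_{i < j} (∂f_j/∂x_i - ∂f_i/∂x_j) dx_i ∧ dx_j.
  coefficient of dx ∧ dy: ∂f_2/∂x - ∂f_1/∂y = ∂(x*(x + 1))/∂x - ∂(-y^2 - 2*z^2)/∂y = 2*x + 2*y + 1
  coefficient of dx ∧ dz: ∂f_3/∂x - ∂f_1/∂z = ∂(y*z)/∂x - ∂(-y^2 - 2*z^2)/∂z = 4*z
  coefficient of dy ∧ dz: ∂f_3/∂y - ∂f_2/∂z = ∂(y*z)/∂y - ∂(x*(x + 1))/∂z = z
Assembling: d(omega) = (2*x + 2*y + 1) dx ∧ dy + (4*z) dx ∧ dz + (z) dy ∧ dz.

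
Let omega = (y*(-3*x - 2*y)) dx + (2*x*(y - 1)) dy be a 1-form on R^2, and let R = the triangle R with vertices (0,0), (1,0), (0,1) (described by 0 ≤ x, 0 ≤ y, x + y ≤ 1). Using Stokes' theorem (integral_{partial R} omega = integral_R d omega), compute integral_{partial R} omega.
integral_(partial R) omega = 1/2

Stokes: integral_partial_R omega = integral_R d omega with d omega = (∂Q/∂x - ∂P/∂y) dx ∧ dy.
  ∂Q/∂x = 2*y - 2
  ∂P/∂y = -3*x - 4*y
  integrand = ∂Q/∂x - ∂P/∂y = 3*x + 6*y - 2.
Integrating over R: integral_0^1 integral_0^{1-x} (3*x + 6*y - 2) dy dx = 1/2.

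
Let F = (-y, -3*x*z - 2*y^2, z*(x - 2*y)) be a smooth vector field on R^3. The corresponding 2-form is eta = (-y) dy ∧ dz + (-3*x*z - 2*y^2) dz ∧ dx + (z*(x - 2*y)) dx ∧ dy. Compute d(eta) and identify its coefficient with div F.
d(eta) = (x - 6*y) dx ∧ dy ∧ dz; div F = x - 6*y

For a 2-form in R^3 of the form above, applying d gives a 3-form with coefficient ∂P/∂x + ∂Q/∂y + ∂R/∂z:
  ∂P/∂x = 0
  ∂Q/∂y = -4*y
  ∂R/∂z = x - 2*y
Sum = x - 6*y, which is exactly div F.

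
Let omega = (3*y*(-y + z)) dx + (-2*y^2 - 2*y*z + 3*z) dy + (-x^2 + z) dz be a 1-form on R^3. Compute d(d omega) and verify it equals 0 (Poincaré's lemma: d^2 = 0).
d(d omega) = 0

Step 1: d omega = sum_{i<j} (∂f_j/∂x_i - ∂f_i/∂x_j) dx_i ∧ dx_j:
  coeff of dx ∧ dy: 6*y - 3*z
  coeff of dx ∧ dz: -2*x - 3*y
  coeff of dy ∧ dz: 2*y - 3
Step 2: Apply d again to each 2-form coefficient. The only possible 3-form in R^3 is dx ∧ dy ∧ dz, with coefficient
  ∂(coeff of dy∧dz)/∂x - ∂(coeff of dx∧dz)/∂y + ∂(coeff of dx∧dy)/∂z
  = ∂/∂x (2*y - 3) - ∂/∂y (-2*x - 3*y) + ∂/∂z (6*y - 3*z).
Each of these terms simplifies to sums of mixed partials that cancel in pairs. The result is 0 (by equality of mixed partials for smooth functions — Schwarz / Clairaut).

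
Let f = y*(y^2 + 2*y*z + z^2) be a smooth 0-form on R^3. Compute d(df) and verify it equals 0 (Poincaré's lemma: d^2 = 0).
d(df) = 0

Step 1: df = sum_i (∂f/∂x_i) dx_i = (0) dx + (3*y^2 + 4*y*z + z^2) dy + (2*y*(y + z)) dz.
Step 2: Apply d again. Using the 1-form formula, the coefficient of dx ∧ dy in d(df) is ∂^2 f/∂x ∂y - ∂^2 f/∂y ∂x = (0) - (0) = 0 (equality of mixed partials for smooth f).
Similarly for dx ∧ dz and dy ∧ dz — all coefficients vanish. So d(df) = 0.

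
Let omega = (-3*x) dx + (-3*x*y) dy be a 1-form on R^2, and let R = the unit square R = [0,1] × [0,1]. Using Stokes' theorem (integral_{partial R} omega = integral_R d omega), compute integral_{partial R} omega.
integral_(partial R) omega = -3/2

Stokes: integral_partial_R omega = integral_R d omega with d omega = (∂Q/∂x - ∂P/∂y) dx ∧ dy.
  ∂Q/∂x = -3*y
  ∂P/∂y = 0
  integrand = ∂Q/∂x - ∂P/∂y = -3*y.
Integrating over R: integral_0^1 integral_0^1 (-3*y) dx dy = -3/2.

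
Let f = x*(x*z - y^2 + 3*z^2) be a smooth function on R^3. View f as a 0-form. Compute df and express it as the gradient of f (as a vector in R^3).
df = (2*x*z - y^2 + 3*z^2) dx + (-2*x*y) dy + (x*(x + 6*z)) dz; grad f = (2*x*z - y^2 + 3*z^2, -2*x*y, x*(x + 6*z))

For a 0-form f, d f = (∂f/∂x) dx + (∂f/∂y) dy + (∂f/∂z) dz. The components of the vector representation are exactly the entries of grad f in Cartesian coordinates:
  ∂f/∂x = 2*x*z - y^2 + 3*z^2
  ∂f/∂y = -2*x*y
  ∂f/∂z = x*(x + 6*z).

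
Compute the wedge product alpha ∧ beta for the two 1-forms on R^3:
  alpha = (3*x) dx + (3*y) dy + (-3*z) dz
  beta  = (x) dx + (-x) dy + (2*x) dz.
alpha ∧ beta = (-3*x*(x + y)) dx ∧ dy + (3*x*(2*x + z)) dx ∧ dz + (3*x*(2*y - z)) dy ∧ dz

Distribute the wedge, using dx_i ∧ dx_j = -dx_j ∧ dx_i and dx_i ∧ dx_i = 0. For each pair (i, j) with i < j, the coefficient of dx_i ∧ dx_j in alpha ∧ beta is (alpha_i * beta_j - alpha_j * beta_i). Collecting: alpha ∧ beta = (-3*x*(x + y)) dx ∧ dy + (3*x*(2*x + z)) dx ∧ dz + (3*x*(2*y - z)) dy ∧ dz.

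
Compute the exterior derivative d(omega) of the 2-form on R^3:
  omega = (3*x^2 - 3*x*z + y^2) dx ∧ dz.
d(omega) = (-2*y) dx ∧ dy ∧ dz

For a 2-form omega = sum_{i<j} g_{ij} dx_i ∧ dx_j, the exterior derivative is
  d(omega) = sum_{i<j} d(g_{ij}) ∧ dx_i ∧ dx_j = sum_{i<j, k} (∂g_{ij}/∂x_k) dx_k ∧ dx_i ∧ dx_j.
Expand each term, using dx_k ∧ dx_i ∧ dx_j = sgn(permutation) dx_{(a)} ∧ dx_{(b)} ∧ dx_{(c)} with (a < b < c) sorted:
  d(3*x^2 - 3*x*z + y^2) includes (∂/∂y)(3*x^2 - 3*x*z + y^2) dy = (2*y) dy, which multiplied by dx ∧ dz gives (-2*y) dx ∧ dy ∧ dz
Collecting like 3-forms: d(omega) = (-2*y) dx ∧ dy ∧ dz.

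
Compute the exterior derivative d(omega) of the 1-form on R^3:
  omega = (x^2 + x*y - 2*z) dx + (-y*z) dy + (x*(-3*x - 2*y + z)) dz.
d(omega) = (-x) dx ∧ dy + (-6*x - 2*y + z + 2) dx ∧ dz + (-2*x + y) dy ∧ dz

For a 1-form omega = sum_i f_i dx_i, the exterior derivative is
  d(omega) = sum_{i < j} (∂f_j/∂x_i - ∂f_i/∂x_j) dx_i ∧ dx_j.
  coefficient of dx ∧ dy: ∂f_2/∂x - ∂f_1/∂y = ∂(-y*z)/∂x - ∂(x^2 + x*y - 2*z)/∂y = -x
  coefficient of dx ∧ dz: ∂f_3/∂x - ∂f_1/∂z = ∂(x*(-3*x - 2*y + z))/∂x - ∂(x^2 + x*y - 2*z)/∂z = -6*x - 2*y + z + 2
  coefficient of dy ∧ dz: ∂f_3/∂y - ∂f_2/∂z = ∂(x*(-3*x - 2*y + z))/∂y - ∂(-y*z)/∂z = -2*x + y
Assembling: d(omega) = (-x) dx ∧ dy + (-6*x - 2*y + z + 2) dx ∧ dz + (-2*x + y) dy ∧ dz.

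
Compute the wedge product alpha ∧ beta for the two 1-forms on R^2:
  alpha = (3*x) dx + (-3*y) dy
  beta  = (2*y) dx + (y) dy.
alpha ∧ beta = (3*y*(x + 2*y)) dx ∧ dy

Distribute the wedge, using dx_i ∧ dx_j = -dx_j ∧ dx_i and dx_i ∧ dx_i = 0. For each pair (i, j) with i < j, the coefficient of dx_i ∧ dx_j in alpha ∧ beta is (alpha_i * beta_j - alpha_j * beta_i). Collecting: alpha ∧ beta = (3*y*(x + 2*y)) dx ∧ dy.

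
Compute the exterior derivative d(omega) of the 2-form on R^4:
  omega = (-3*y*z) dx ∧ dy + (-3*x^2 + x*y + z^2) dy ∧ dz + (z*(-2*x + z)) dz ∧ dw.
d(omega) = (-6*x - 2*y) dx ∧ dy ∧ dz + (-2*z) dx ∧ dz ∧ dw

For a 2-form omega = sum_{i<j} g_{ij} dx_i ∧ dx_j, the exterior derivative is
  d(omega) = sum_{i<j} d(g_{ij}) ∧ dx_i ∧ dx_j = sum_{i<j, k} (∂g_{ij}/∂x_k) dx_k ∧ dx_i ∧ dx_j.
Expand each term, using dx_k ∧ dx_i ∧ dx_j = sgn(permutation) dx_{(a)} ∧ dx_{(b)} ∧ dx_{(c)} with (a < b < c) sorted:
  d(-3*y*z) includes (∂/∂z)(-3*y*z) dz = (-3*y) dz, which multiplied by dx ∧ dy gives (-3*y) dx ∧ dy ∧ dz
  d(-3*x^2 + x*y + z^2) includes (∂/∂x)(-3*x^2 + x*y + z^2) dx = (-6*x + y) dx, which multiplied by dy ∧ dz gives (-6*x + y) dx ∧ dy ∧ dz
  d(z*(-2*x + z)) includes (∂/∂x)(z*(-2*x + z)) dx = (-2*z) dx, which multiplied by dz ∧ dw gives (-2*z) dx ∧ dz ∧ dw
Collecting like 3-forms: d(omega) = (-6*x - 2*y) dx ∧ dy ∧ dz + (-2*z) dx ∧ dz ∧ dw.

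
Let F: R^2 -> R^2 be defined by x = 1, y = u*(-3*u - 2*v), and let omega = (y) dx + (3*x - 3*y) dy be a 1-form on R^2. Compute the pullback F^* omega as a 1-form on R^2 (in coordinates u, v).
F^* omega = (-54*u^3 - 54*u^2*v - 12*u*v^2 - 18*u - 6*v) du + (6*u*(-3*u^2 - 2*u*v - 1)) dv

Using F^*(f dg) = (f ∘ F) d(g ∘ F), substitute each coordinate x_i by F_i(u, v) in f_i, and replace dx_i by d F_i = (∂F_i/∂u) du + (∂F_i/∂v) dv.
  For the x component: f_1(F) = u*(-3*u - 2*v); d F_1 = (0) du + (0) dv
  For the y component: f_2(F) = 9*u^2 + 6*u*v + 3; d F_2 = (-6*u - 2*v) du + (-2*u) dv
Combining and collecting du, dv coefficients:
  coeff of du: -54*u^3 - 54*u^2*v - 12*u*v^2 - 18*u - 6*v
  coeff of dv: 6*u*(-3*u^2 - 2*u*v - 1)
F^* omega = (-54*u^3 - 54*u^2*v - 12*u*v^2 - 18*u - 6*v) du + (6*u*(-3*u^2 - 2*u*v - 1)) dv.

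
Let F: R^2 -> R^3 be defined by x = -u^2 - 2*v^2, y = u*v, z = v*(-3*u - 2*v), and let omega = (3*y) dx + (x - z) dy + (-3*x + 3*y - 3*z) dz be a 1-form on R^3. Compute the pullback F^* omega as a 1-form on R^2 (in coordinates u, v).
F^* omega = (v*(-16*u^2 - 33*u*v - 36*v^2)) du + (-10*u^3 - 45*u^2*v - 96*u*v^2 - 48*v^3) dv

Using F^*(f dg) = (f ∘ F) d(g ∘ F), substitute each coordinate x_i by F_i(u, v) in f_i, and replace dx_i by d F_i = (∂F_i/∂u) du + (∂F_i/∂v) dv.
  For the x component: f_1(F) = 3*u*v; d F_1 = (-2*u) du + (-4*v) dv
  For the y component: f_2(F) = u*(-u + 3*v); d F_2 = (v) du + (u) dv
  For the z component: f_3(F) = 3*u^2 + 12*u*v + 12*v^2; d F_3 = (-3*v) du + (-3*u - 4*v) dv
Combining and collecting du, dv coefficients:
  coeff of du: v*(-16*u^2 - 33*u*v - 36*v^2)
  coeff of dv: -10*u^3 - 45*u^2*v - 96*u*v^2 - 48*v^3
F^* omega = (v*(-16*u^2 - 33*u*v - 36*v^2)) du + (-10*u^3 - 45*u^2*v - 96*u*v^2 - 48*v^3) dv.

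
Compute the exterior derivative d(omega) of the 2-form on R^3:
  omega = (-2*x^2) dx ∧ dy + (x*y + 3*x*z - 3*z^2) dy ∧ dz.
d(omega) = (y + 3*z) dx ∧ dy ∧ dz

For a 2-form omega = sum_{i<j} g_{ij} dx_i ∧ dx_j, the exterior derivative is
  d(omega) = sum_{i<j} d(g_{ij}) ∧ dx_i ∧ dx_j = sum_{i<j, k} (∂g_{ij}/∂x_k) dx_k ∧ dx_i ∧ dx_j.
Expand each term, using dx_k ∧ dx_i ∧ dx_j = sgn(permutation) dx_{(a)} ∧ dx_{(b)} ∧ dx_{(c)} with (a < b < c) sorted:
  d(x*y + 3*x*z - 3*z^2) includes (∂/∂x)(x*y + 3*x*z - 3*z^2) dx = (y + 3*z) dx, which multiplied by dy ∧ dz gives (y + 3*z) dx ∧ dy ∧ dz
Collecting like 3-forms: d(omega) = (y + 3*z) dx ∧ dy ∧ dz.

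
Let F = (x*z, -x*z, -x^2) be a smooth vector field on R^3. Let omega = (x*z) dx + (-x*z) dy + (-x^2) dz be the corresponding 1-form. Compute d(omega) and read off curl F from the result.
d(omega) = (x) dy ∧ dz + (3*x) dz ∧ dx + (-z) dx ∧ dy; curl F = (x, 3*x, -z)

d omega = sum_{i<j} (∂f_j/∂x_i - ∂f_i/∂x_j) dx_i ∧ dx_j. Under the identification (dy ∧ dz, dz ∧ dx, dx ∧ dy) ↔ (e_x, e_y, e_z), the coefficients are exactly the components of curl F. Compute:
  ∂R/∂y - ∂Q/∂z = (0) - (-x) = x
  ∂P/∂z - ∂R/∂x = (x) - (-2*x) = 3*x
  ∂Q/∂x - ∂P/∂y = (-z) - (0) = -z.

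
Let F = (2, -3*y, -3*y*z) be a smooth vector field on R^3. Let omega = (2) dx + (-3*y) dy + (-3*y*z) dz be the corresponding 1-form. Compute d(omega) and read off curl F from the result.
d(omega) = (-3*z) dy ∧ dz + (0) dz ∧ dx + (0) dx ∧ dy; curl F = (-3*z, 0, 0)

d omega = sum_{i<j} (∂f_j/∂x_i - ∂f_i/∂x_j) dx_i ∧ dx_j. Under the identification (dy ∧ dz, dz ∧ dx, dx ∧ dy) ↔ (e_x, e_y, e_z), the coefficients are exactly the components of curl F. Compute:
  ∂R/∂y - ∂Q/∂z = (-3*z) - (0) = -3*z
  ∂P/∂z - ∂R/∂x = (0) - (0) = 0
  ∂Q/∂x - ∂P/∂y = (0) - (0) = 0.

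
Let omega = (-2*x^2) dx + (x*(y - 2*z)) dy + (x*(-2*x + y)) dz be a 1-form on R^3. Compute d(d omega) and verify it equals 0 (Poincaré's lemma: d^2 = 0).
d(d omega) = 0

Step 1: d omega = sum_{i<j} (∂f_j/∂x_i - ∂f_i/∂x_j) dx_i ∧ dx_j:
  coeff of dx ∧ dy: y - 2*z
  coeff of dx ∧ dz: -4*x + y
  coeff of dy ∧ dz: 3*x
Step 2: Apply d again to each 2-form coefficient. The only possible 3-form in R^3 is dx ∧ dy ∧ dz, with coefficient
  ∂(coeff of dy∧dz)/∂x - ∂(coeff of dx∧dz)/∂y + ∂(coeff of dx∧dy)/∂z
  = ∂/∂x (3*x) - ∂/∂y (-4*x + y) + ∂/∂z (y - 2*z).
Each of these terms simplifies to sums of mixed partials that cancel in pairs. The result is 0 (by equality of mixed partials for smooth functions — Schwarz / Clairaut).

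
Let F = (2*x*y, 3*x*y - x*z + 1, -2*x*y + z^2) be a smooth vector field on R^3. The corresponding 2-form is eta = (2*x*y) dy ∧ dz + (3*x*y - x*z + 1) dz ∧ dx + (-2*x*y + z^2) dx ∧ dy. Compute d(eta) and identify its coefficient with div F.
d(eta) = (3*x + 2*y + 2*z) dx ∧ dy ∧ dz; div F = 3*x + 2*y + 2*z

For a 2-form in R^3 of the form above, applying d gives a 3-form with coefficient ∂P/∂x + ∂Q/∂y + ∂R/∂z:
  ∂P/∂x = 2*y
  ∂Q/∂y = 3*x
  ∂R/∂z = 2*z
Sum = 3*x + 2*y + 2*z, which is exactly div F.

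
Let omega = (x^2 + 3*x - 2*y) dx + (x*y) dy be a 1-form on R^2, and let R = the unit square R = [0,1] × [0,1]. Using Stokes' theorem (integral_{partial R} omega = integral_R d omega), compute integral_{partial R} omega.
integral_(partial R) omega = 5/2

Stokes: integral_partial_R omega = integral_R d omega with d omega = (∂Q/∂x - ∂P/∂y) dx ∧ dy.
  ∂Q/∂x = y
  ∂P/∂y = -2
  integrand = ∂Q/∂x - ∂P/∂y = y + 2.
Integrating over R: integral_0^1 integral_0^1 (y + 2) dx dy = 5/2.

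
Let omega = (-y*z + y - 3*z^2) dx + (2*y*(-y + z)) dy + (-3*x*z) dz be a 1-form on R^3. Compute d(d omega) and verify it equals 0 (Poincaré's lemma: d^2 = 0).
d(d omega) = 0

Step 1: d omega = sum_{i<j} (∂f_j/∂x_i - ∂f_i/∂x_j) dx_i ∧ dx_j:
  coeff of dx ∧ dy: z - 1
  coeff of dx ∧ dz: y + 3*z
  coeff of dy ∧ dz: -2*y
Step 2: Apply d again to each 2-form coefficient. The only possible 3-form in R^3 is dx ∧ dy ∧ dz, with coefficient
  ∂(coeff of dy∧dz)/∂x - ∂(coeff of dx∧dz)/∂y + ∂(coeff of dx∧dy)/∂z
  = ∂/∂x (-2*y) - ∂/∂y (y + 3*z) + ∂/∂z (z - 1).
Each of these terms simplifies to sums of mixed partials that cancel in pairs. The result is 0 (by equality of mixed partials for smooth functions — Schwarz / Clairaut).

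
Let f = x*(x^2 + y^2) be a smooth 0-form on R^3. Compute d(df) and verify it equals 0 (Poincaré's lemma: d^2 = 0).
d(df) = 0

Step 1: df = sum_i (∂f/∂x_i) dx_i = (3*x^2 + y^2) dx + (2*x*y) dy + (0) dz.
Step 2: Apply d again. Using the 1-form formula, the coefficient of dx ∧ dy in d(df) is ∂^2 f/∂x ∂y - ∂^2 f/∂y ∂x = (2*y) - (2*y) = 0 (equality of mixed partials for smooth f).
Similarly for dx ∧ dz and dy ∧ dz — all coefficients vanish. So d(df) = 0.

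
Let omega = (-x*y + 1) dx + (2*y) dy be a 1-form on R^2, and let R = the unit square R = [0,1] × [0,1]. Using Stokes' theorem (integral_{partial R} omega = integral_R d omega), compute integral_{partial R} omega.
integral_(partial R) omega = 1/2

Stokes: integral_partial_R omega = integral_R d omega with d omega = (∂Q/∂x - ∂P/∂y) dx ∧ dy.
  ∂Q/∂x = 0
  ∂P/∂y = -x
  integrand = ∂Q/∂x - ∂P/∂y = x.
Integrating over R: integral_0^1 integral_0^1 (x) dx dy = 1/2.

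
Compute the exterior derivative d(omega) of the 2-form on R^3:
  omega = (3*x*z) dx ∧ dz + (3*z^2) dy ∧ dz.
d(omega) = 0

For a 2-form omega = sum_{i<j} g_{ij} dx_i ∧ dx_j, the exterior derivative is
  d(omega) = sum_{i<j} d(g_{ij}) ∧ dx_i ∧ dx_j = sum_{i<j, k} (∂g_{ij}/∂x_k) dx_k ∧ dx_i ∧ dx_j.
Expand each term, using dx_k ∧ dx_i ∧ dx_j = sgn(permutation) dx_{(a)} ∧ dx_{(b)} ∧ dx_{(c)} with (a < b < c) sorted:

Collecting like 3-forms: d(omega) = 0.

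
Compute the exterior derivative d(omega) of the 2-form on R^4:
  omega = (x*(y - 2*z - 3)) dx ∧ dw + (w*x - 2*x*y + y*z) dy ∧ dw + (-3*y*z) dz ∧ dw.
d(omega) = (w - x - 2*y) dx ∧ dy ∧ dw + (2*x) dx ∧ dz ∧ dw + (-y - 3*z) dy ∧ dz ∧ dw

For a 2-form omega = sum_{i<j} g_{ij} dx_i ∧ dx_j, the exterior derivative is
  d(omega) = sum_{i<j} d(g_{ij}) ∧ dx_i ∧ dx_j = sum_{i<j, k} (∂g_{ij}/∂x_k) dx_k ∧ dx_i ∧ dx_j.
Expand each term, using dx_k ∧ dx_i ∧ dx_j = sgn(permutation) dx_{(a)} ∧ dx_{(b)} ∧ dx_{(c)} with (a < b < c) sorted:
  d(x*(y - 2*z - 3)) includes (∂/∂y)(x*(y - 2*z - 3)) dy = (x) dy, which multiplied by dx ∧ dw gives (-x) dx ∧ dy ∧ dw
  d(x*(y - 2*z - 3)) includes (∂/∂z)(x*(y - 2*z - 3)) dz = (-2*x) dz, which multiplied by dx ∧ dw gives (2*x) dx ∧ dz ∧ dw
  d(w*x - 2*x*y + y*z) includes (∂/∂x)(w*x - 2*x*y + y*z) dx = (w - 2*y) dx, which multiplied by dy ∧ dw gives (w - 2*y) dx ∧ dy ∧ dw
  d(w*x - 2*x*y + y*z) includes (∂/∂z)(w*x - 2*x*y + y*z) dz = (y) dz, which multiplied by dy ∧ dw gives (-y) dy ∧ dz ∧ dw
  d(-3*y*z) includes (∂/∂y)(-3*y*z) dy = (-3*z) dy, which multiplied by dz ∧ dw gives (-3*z) dy ∧ dz ∧ dw
Collecting like 3-forms: d(omega) = (w - x - 2*y) dx ∧ dy ∧ dw + (2*x) dx ∧ dz ∧ dw + (-y - 3*z) dy ∧ dz ∧ dw.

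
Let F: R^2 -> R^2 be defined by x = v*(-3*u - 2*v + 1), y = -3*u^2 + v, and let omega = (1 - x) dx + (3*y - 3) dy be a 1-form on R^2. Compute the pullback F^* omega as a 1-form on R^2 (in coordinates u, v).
F^* omega = (54*u^3 - 9*u*v^2 - 18*u*v + 18*u - 6*v^3 + 3*v^2 - 3*v) du + (-9*u^2*v - 9*u^2 - 18*u*v^2 + 6*u*v - 3*u - 8*v^3 + 6*v^2 - 2*v - 2) dv

Using F^*(f dg) = (f ∘ F) d(g ∘ F), substitute each coordinate x_i by F_i(u, v) in f_i, and replace dx_i by d F_i = (∂F_i/∂u) du + (∂F_i/∂v) dv.
  For the x component: f_1(F) = 3*u*v + 2*v^2 - v + 1; d F_1 = (-3*v) du + (-3*u - 4*v + 1) dv
  For the y component: f_2(F) = -9*u^2 + 3*v - 3; d F_2 = (-6*u) du + (1) dv
Combining and collecting du, dv coefficients:
  coeff of du: 54*u^3 - 9*u*v^2 - 18*u*v + 18*u - 6*v^3 + 3*v^2 - 3*v
  coeff of dv: -9*u^2*v - 9*u^2 - 18*u*v^2 + 6*u*v - 3*u - 8*v^3 + 6*v^2 - 2*v - 2
F^* omega = (54*u^3 - 9*u*v^2 - 18*u*v + 18*u - 6*v^3 + 3*v^2 - 3*v) du + (-9*u^2*v - 9*u^2 - 18*u*v^2 + 6*u*v - 3*u - 8*v^3 + 6*v^2 - 2*v - 2) dv.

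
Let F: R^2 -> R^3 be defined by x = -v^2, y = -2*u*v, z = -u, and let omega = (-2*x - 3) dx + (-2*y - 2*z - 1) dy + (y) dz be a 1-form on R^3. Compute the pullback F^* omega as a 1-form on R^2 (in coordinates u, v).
F^* omega = (2*v*(-4*u*v - u + 1)) du + (-8*u^2*v - 4*u^2 + 2*u - 4*v^3 + 6*v) dv

Using F^*(f dg) = (f ∘ F) d(g ∘ F), substitute each coordinate x_i by F_i(u, v) in f_i, and replace dx_i by d F_i = (∂F_i/∂u) du + (∂F_i/∂v) dv.
  For the x component: f_1(F) = 2*v^2 - 3; d F_1 = (0) du + (-2*v) dv
  For the y component: f_2(F) = 4*u*v + 2*u - 1; d F_2 = (-2*v) du + (-2*u) dv
  For the z component: f_3(F) = -2*u*v; d F_3 = (-1) du + (0) dv
Combining and collecting du, dv coefficients:
  coeff of du: 2*v*(-4*u*v - u + 1)
  coeff of dv: -8*u^2*v - 4*u^2 + 2*u - 4*v^3 + 6*v
F^* omega = (2*v*(-4*u*v - u + 1)) du + (-8*u^2*v - 4*u^2 + 2*u - 4*v^3 + 6*v) dv.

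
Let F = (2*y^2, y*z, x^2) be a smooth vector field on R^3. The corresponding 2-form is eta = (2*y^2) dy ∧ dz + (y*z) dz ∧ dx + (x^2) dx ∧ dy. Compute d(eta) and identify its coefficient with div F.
d(eta) = (z) dx ∧ dy ∧ dz; div F = z

For a 2-form in R^3 of the form above, applying d gives a 3-form with coefficient ∂P/∂x + ∂Q/∂y + ∂R/∂z:
  ∂P/∂x = 0
  ∂Q/∂y = z
  ∂R/∂z = 0
Sum = z, which is exactly div F.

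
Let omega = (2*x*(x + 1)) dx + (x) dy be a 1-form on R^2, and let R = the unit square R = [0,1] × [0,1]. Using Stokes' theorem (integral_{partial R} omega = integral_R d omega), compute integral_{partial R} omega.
integral_(partial R) omega = 1

Stokes: integral_partial_R omega = integral_R d omega with d omega = (∂Q/∂x - ∂P/∂y) dx ∧ dy.
  ∂Q/∂x = 1
  ∂P/∂y = 0
  integrand = ∂Q/∂x - ∂P/∂y = 1.
Integrating over R: integral_0^1 integral_0^1 (1) dx dy = 1.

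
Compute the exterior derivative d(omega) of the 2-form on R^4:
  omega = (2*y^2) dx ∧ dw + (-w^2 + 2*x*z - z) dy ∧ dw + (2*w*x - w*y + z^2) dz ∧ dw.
d(omega) = (-4*y + 2*z) dx ∧ dy ∧ dw + (-w - 2*x + 1) dy ∧ dz ∧ dw + (2*w) dx ∧ dz ∧ dw

For a 2-form omega = sum_{i<j} g_{ij} dx_i ∧ dx_j, the exterior derivative is
  d(omega) = sum_{i<j} d(g_{ij}) ∧ dx_i ∧ dx_j = sum_{i<j, k} (∂g_{ij}/∂x_k) dx_k ∧ dx_i ∧ dx_j.
Expand each term, using dx_k ∧ dx_i ∧ dx_j = sgn(permutation) dx_{(a)} ∧ dx_{(b)} ∧ dx_{(c)} with (a < b < c) sorted:
  d(2*y^2) includes (∂/∂y)(2*y^2) dy = (4*y) dy, which multiplied by dx ∧ dw gives (-4*y) dx ∧ dy ∧ dw
  d(-w^2 + 2*x*z - z) includes (∂/∂x)(-w^2 + 2*x*z - z) dx = (2*z) dx, which multiplied by dy ∧ dw gives (2*z) dx ∧ dy ∧ dw
  d(-w^2 + 2*x*z - z) includes (∂/∂z)(-w^2 + 2*x*z - z) dz = (2*x - 1) dz, which multiplied by dy ∧ dw gives (1 - 2*x) dy ∧ dz ∧ dw
  d(2*w*x - w*y + z^2) includes (∂/∂x)(2*w*x - w*y + z^2) dx = (2*w) dx, which multiplied by dz ∧ dw gives (2*w) dx ∧ dz ∧ dw
  d(2*w*x - w*y + z^2) includes (∂/∂y)(2*w*x - w*y + z^2) dy = (-w) dy, which multiplied by dz ∧ dw gives (-w) dy ∧ dz ∧ dw
Collecting like 3-forms: d(omega) = (-4*y + 2*z) dx ∧ dy ∧ dw + (-w - 2*x + 1) dy ∧ dz ∧ dw + (2*w) dx ∧ dz ∧ dw.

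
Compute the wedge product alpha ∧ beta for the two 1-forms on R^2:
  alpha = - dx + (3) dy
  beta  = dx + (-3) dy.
alpha ∧ beta = 0

Distribute the wedge, using dx_i ∧ dx_j = -dx_j ∧ dx_i and dx_i ∧ dx_i = 0. For each pair (i, j) with i < j, the coefficient of dx_i ∧ dx_j in alpha ∧ beta is (alpha_i * beta_j - alpha_j * beta_i). Collecting: alpha ∧ beta = 0.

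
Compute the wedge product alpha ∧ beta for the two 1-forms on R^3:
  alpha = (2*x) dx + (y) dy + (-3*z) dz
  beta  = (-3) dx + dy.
alpha ∧ beta = (2*x + 3*y) dx ∧ dy + (-9*z) dx ∧ dz + (3*z) dy ∧ dz

Distribute the wedge, using dx_i ∧ dx_j = -dx_j ∧ dx_i and dx_i ∧ dx_i = 0. For each pair (i, j) with i < j, the coefficient of dx_i ∧ dx_j in alpha ∧ beta is (alpha_i * beta_j - alpha_j * beta_i). Collecting: alpha ∧ beta = (2*x + 3*y) dx ∧ dy + (-9*z) dx ∧ dz + (3*z) dy ∧ dz.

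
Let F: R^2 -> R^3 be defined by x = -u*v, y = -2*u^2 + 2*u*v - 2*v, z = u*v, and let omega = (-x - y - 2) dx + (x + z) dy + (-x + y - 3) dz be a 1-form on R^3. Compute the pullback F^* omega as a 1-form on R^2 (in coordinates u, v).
F^* omega = (v*(-4*u^2 + 4*u*v - 4*v - 1)) du + (u*(-4*u^2 + 4*u*v - 4*v - 1)) dv

Using F^*(f dg) = (f ∘ F) d(g ∘ F), substitute each coordinate x_i by F_i(u, v) in f_i, and replace dx_i by d F_i = (∂F_i/∂u) du + (∂F_i/∂v) dv.
  For the x component: f_1(F) = 2*u^2 - u*v + 2*v - 2; d F_1 = (-v) du + (-u) dv
  For the y component: f_2(F) = 0; d F_2 = (-4*u + 2*v) du + (2*u - 2) dv
  For the z component: f_3(F) = -2*u^2 + 3*u*v - 2*v - 3; d F_3 = (v) du + (u) dv
Combining and collecting du, dv coefficients:
  coeff of du: v*(-4*u^2 + 4*u*v - 4*v - 1)
  coeff of dv: u*(-4*u^2 + 4*u*v - 4*v - 1)
F^* omega = (v*(-4*u^2 + 4*u*v - 4*v - 1)) du + (u*(-4*u^2 + 4*u*v - 4*v - 1)) dv.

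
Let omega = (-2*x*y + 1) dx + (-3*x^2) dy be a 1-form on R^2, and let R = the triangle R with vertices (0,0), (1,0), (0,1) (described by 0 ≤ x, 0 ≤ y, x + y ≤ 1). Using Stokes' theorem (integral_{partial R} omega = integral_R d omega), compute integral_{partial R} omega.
integral_(partial R) omega = -2/3

Stokes: integral_partial_R omega = integral_R d omega with d omega = (∂Q/∂x - ∂P/∂y) dx ∧ dy.
  ∂Q/∂x = -6*x
  ∂P/∂y = -2*x
  integrand = ∂Q/∂x - ∂P/∂y = -4*x.
Integrating over R: integral_0^1 integral_0^{1-x} (-4*x) dy dx = -2/3.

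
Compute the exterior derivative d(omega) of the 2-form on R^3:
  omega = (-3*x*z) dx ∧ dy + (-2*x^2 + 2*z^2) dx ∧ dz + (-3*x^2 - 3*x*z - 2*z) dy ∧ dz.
d(omega) = (-9*x - 3*z) dx ∧ dy ∧ dz

For a 2-form omega = sum_{i<j} g_{ij} dx_i ∧ dx_j, the exterior derivative is
  d(omega) = sum_{i<j} d(g_{ij}) ∧ dx_i ∧ dx_j = sum_{i<j, k} (∂g_{ij}/∂x_k) dx_k ∧ dx_i ∧ dx_j.
Expand each term, using dx_k ∧ dx_i ∧ dx_j = sgn(permutation) dx_{(a)} ∧ dx_{(b)} ∧ dx_{(c)} with (a < b < c) sorted:
  d(-3*x*z) includes (∂/∂z)(-3*x*z) dz = (-3*x) dz, which multiplied by dx ∧ dy gives (-3*x) dx ∧ dy ∧ dz
  d(-3*x^2 - 3*x*z - 2*z) includes (∂/∂x)(-3*x^2 - 3*x*z - 2*z) dx = (-6*x - 3*z) dx, which multiplied by dy ∧ dz gives (-6*x - 3*z) dx ∧ dy ∧ dz
Collecting like 3-forms: d(omega) = (-9*x - 3*z) dx ∧ dy ∧ dz.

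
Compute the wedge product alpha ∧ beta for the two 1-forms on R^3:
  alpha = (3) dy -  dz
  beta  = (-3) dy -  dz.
alpha ∧ beta = (-6) dy ∧ dz

Distribute the wedge, using dx_i ∧ dx_j = -dx_j ∧ dx_i and dx_i ∧ dx_i = 0. For each pair (i, j) with i < j, the coefficient of dx_i ∧ dx_j in alpha ∧ beta is (alpha_i * beta_j - alpha_j * beta_i). Collecting: alpha ∧ beta = (-6) dy ∧ dz.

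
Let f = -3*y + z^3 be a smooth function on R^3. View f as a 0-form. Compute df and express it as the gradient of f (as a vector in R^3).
df = (0) dx + (-3) dy + (3*z^2) dz; grad f = (0, -3, 3*z^2)

For a 0-form f, d f = (∂f/∂x) dx + (∂f/∂y) dy + (∂f/∂z) dz. The components of the vector representation are exactly the entries of grad f in Cartesian coordinates:
  ∂f/∂x = 0
  ∂f/∂y = -3
  ∂f/∂z = 3*z^2.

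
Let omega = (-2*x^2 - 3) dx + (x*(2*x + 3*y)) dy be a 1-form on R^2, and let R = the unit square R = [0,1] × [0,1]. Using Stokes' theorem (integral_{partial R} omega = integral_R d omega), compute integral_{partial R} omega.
integral_(partial R) omega = 7/2

Stokes: integral_partial_R omega = integral_R d omega with d omega = (∂Q/∂x - ∂P/∂y) dx ∧ dy.
  ∂Q/∂x = 4*x + 3*y
  ∂P/∂y = 0
  integrand = ∂Q/∂x - ∂P/∂y = 4*x + 3*y.
Integrating over R: integral_0^1 integral_0^1 (4*x + 3*y) dx dy = 7/2.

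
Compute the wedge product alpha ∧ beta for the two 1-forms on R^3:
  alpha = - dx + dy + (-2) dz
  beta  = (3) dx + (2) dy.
alpha ∧ beta = (-5) dx ∧ dy + (6) dx ∧ dz + (4) dy ∧ dz

Distribute the wedge, using dx_i ∧ dx_j = -dx_j ∧ dx_i and dx_i ∧ dx_i = 0. For each pair (i, j) with i < j, the coefficient of dx_i ∧ dx_j in alpha ∧ beta is (alpha_i * beta_j - alpha_j * beta_i). Collecting: alpha ∧ beta = (-5) dx ∧ dy + (6) dx ∧ dz + (4) dy ∧ dz.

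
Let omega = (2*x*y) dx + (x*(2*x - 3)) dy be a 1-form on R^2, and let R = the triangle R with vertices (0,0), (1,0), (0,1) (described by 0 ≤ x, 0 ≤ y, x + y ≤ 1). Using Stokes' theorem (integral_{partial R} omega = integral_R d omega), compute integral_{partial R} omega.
integral_(partial R) omega = -7/6

Stokes: integral_partial_R omega = integral_R d omega with d omega = (∂Q/∂x - ∂P/∂y) dx ∧ dy.
  ∂Q/∂x = 4*x - 3
  ∂P/∂y = 2*x
  integrand = ∂Q/∂x - ∂P/∂y = 2*x - 3.
Integrating over R: integral_0^1 integral_0^{1-x} (2*x - 3) dy dx = -7/6.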